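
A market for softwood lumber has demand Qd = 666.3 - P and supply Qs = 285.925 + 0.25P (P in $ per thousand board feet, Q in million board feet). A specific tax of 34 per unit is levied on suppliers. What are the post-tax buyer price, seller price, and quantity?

Suppliers keep P_s = P_b - 34 per unit, so supply in terms of the buyer price is Qs = 277.425 + 0.25P_b.
Market clearing requires 666.3 - P_b = 277.425 + 0.25P_b; hence 388.875 = 1.25P_b and P_b = 311.1.
So P_s = 277.1 and the quantity traded is Q = 666.3 - 311.1 = 355.2.

P_b = 311.1, P_s = 277.1, Q = 355.2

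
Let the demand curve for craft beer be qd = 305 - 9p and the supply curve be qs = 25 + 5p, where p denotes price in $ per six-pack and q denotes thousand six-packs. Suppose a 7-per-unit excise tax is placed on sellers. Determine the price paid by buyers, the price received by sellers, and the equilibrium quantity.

p_b = 22.5, p_s = 15.5, q = 102.5

With a tax of 7 on sellers, they supply based on the net price p_s = p_b - 7, so qs = -10 + 5p_b.
Equate demand and the shifted supply: 305 - 9p_b = -10 + 5p_b, giving 14p_b = 315, so p_b = 22.5.
So p_s = 15.5 and the quantity traded is q = 305 - 9(22.5) = 102.5.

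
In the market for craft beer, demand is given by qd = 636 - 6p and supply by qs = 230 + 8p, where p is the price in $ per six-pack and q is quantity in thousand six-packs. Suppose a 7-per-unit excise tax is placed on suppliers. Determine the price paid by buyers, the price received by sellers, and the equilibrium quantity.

The tax drives a wedge p_b - p_s = 7. Substituting p_s = p_b - 7 into supply: qs = 174 + 8p_b.
Set qd = qs: 636 - 6p_b = 174 + 8p_b, so 462 = 14p_b and p_b = 33.
So p_s = 26 and the quantity traded is q = 636 - 6(33) = 438.

p_b = 33, p_s = 26, q = 438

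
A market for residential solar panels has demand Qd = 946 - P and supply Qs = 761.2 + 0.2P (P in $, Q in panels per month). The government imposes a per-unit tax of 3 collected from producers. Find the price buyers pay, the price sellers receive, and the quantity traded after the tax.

P_b = 154.5, P_s = 151.5, Q = 791.5

Producers keep P_s = P_b - 3 per unit, so supply in terms of the buyer price is Qs = 760.6 + 0.2P_b.
Set Qd = Qs: 946 - P_b = 760.6 + 0.2P_b, so 185.4 = 1.2P_b and P_b = 154.5.
Then P_s = 154.5 - 3 = 151.5 and Q = 946 - 154.5 = 791.5.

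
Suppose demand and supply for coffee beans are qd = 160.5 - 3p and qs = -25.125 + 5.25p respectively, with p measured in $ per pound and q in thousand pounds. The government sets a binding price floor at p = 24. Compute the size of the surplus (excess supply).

With p fixed at 24, quantity demanded is 88.5 and quantity supplied is 100.875.
Surplus = qs - qd = 100.875 - 88.5 = 12.375.

Surplus = 12.375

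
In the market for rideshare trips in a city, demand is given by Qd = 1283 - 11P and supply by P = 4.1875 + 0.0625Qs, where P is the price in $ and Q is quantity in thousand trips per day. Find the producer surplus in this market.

Inverting to quantity form: Qs = -67 + 16P.
Set Qd = Qs: 1283 - 11P = -67 + 16P, so 1350 = 27P and P* = 50.
Substitute back: Q* = 1283 - 11(50) = 733.
Supply choke price (Qs = 0): P = 4.1875. Producer surplus = ½ × (50 - 4.1875) × 733 = 16790.28125.

Producer surplus = 16790.28125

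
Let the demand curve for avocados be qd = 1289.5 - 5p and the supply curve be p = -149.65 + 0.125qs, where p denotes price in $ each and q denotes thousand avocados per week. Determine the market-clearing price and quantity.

Solving each curve for q: qs = 1197.2 + 8p.
Set qd = qs: 1289.5 - 5p = 1197.2 + 8p, so 92.3 = 13p and p* = 7.1.
Plugging p* into demand: q* = 1289.5 - 5(7.1) = 1254.

p* = 7.1, q* = 1254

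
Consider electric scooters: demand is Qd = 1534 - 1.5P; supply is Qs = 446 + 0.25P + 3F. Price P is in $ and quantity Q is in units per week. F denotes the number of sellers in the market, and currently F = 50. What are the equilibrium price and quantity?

P* = 536, Q* = 730

With F = 50, supply is Qs = 596 + 0.25P.
Set Qd = Qs: 1534 - 1.5P = 596 + 0.25P, so 938 = 1.75P and P* = 536.
From the demand curve, Q* = 1534 - 1.5(536) = 730.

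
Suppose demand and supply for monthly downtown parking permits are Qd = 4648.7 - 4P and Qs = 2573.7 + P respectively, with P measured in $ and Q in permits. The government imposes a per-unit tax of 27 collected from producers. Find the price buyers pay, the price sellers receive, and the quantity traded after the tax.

Producers keep P_s = P_b - 27 per unit, so supply in terms of the buyer price is Qs = 2546.7 + P_b.
Equate demand and the shifted supply: 4648.7 - 4P_b = 2546.7 + P_b, giving 5P_b = 2102, so P_b = 420.4.
Then P_s = 420.4 - 27 = 393.4 and Q = 4648.7 - 4(420.4) = 2967.1.

P_b = 420.4, P_s = 393.4, Q = 2967.1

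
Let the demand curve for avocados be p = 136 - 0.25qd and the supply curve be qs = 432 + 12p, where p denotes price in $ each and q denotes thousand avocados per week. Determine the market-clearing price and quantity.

In direct form, qd = 544 - 4p.
The market clears where 544 - 4p = 432 + 12p. Rearranging, 16p = 112, hence p* = 7.
From the demand curve, q* = 544 - 4(7) = 516.

p* = 7, q* = 516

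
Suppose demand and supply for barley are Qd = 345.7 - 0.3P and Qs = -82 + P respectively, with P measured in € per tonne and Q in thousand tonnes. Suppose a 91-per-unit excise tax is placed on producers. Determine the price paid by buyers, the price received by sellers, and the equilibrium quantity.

P_b = 399, P_s = 308, Q = 226

The tax drives a wedge P_b - P_s = 91. Substituting P_s = P_b - 91 into supply: Qs = -173 + P_b.
Market clearing requires 345.7 - 0.3P_b = -173 + P_b; hence 518.7 = 1.3P_b and P_b = 399.
Then P_s = 399 - 91 = 308 and Q = 345.7 - 0.3(399) = 226.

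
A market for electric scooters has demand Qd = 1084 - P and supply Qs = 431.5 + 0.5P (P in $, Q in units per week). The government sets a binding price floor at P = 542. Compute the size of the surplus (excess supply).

At P = 542: Qd = 542 and Qs = 702.5.
Surplus = Qs - Qd = 702.5 - 542 = 160.5.

Surplus = 160.5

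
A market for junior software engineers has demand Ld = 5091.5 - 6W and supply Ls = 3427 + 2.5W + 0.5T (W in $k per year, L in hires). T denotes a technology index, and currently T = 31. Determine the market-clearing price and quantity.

W* = 194, L* = 3927.5

With T = 31, supply is Ls = 3442.5 + 2.5W.
Set Ld = Ls: 5091.5 - 6W = 3442.5 + 2.5W, so 1649 = 8.5W and W* = 194.
Substitute back: L* = 5091.5 - 6(194) = 3927.5.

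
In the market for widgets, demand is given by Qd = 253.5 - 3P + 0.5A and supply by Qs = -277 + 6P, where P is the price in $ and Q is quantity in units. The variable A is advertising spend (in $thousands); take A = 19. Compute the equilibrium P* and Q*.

P* = 60, Q* = 83

With A = 19, demand is Qd = 263 - 3P.
Equating demand and supply, 263 - 3P = -277 + 6P gives 9P = 540, so P* = 60.
Plugging P* into demand: Q* = 263 - 3(60) = 83.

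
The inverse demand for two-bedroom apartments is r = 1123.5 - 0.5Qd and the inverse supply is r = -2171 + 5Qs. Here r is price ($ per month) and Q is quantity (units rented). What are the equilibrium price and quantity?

r* = 824, Q* = 599

Solving each curve for Q: Qd = 2247 - 2r and Qs = 434.2 + 0.2r.
The market clears where 2247 - 2r = 434.2 + 0.2r. Rearranging, 2.2r = 1812.8, hence r* = 824.
Substitute back: Q* = 2247 - 2(824) = 599.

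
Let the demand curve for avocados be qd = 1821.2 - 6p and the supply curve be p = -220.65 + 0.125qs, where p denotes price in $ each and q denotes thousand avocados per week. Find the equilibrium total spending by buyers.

Total spending by buyers = 7188.8

Solving each curve for q: qs = 1765.2 + 8p.
At equilibrium qd = qs, so 1821.2 - 6p = 1765.2 + 8p; collecting terms, 56 = 14p and p* = 4.
Substitute back: q* = 1821.2 - 6(4) = 1797.2.
Total spending by buyers = p* × q* = 4 × 1797.2 = 7188.8.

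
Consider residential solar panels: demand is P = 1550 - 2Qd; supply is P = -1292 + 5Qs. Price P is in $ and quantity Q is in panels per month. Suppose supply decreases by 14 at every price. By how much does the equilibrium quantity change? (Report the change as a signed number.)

In direct form, Qd = 775 - 0.5P and Qs = 258.4 + 0.2P.
The market clears where 775 - 0.5P = 258.4 + 0.2P. Rearranging, 0.7P = 516.6, hence P* = 738.
Substitute back: Q* = 775 - 0.5(738) = 406.
After the shift, supply is Qs = 244.4 + 0.2P.
New equilibrium: 530.6 = 0.7P, so P = 758 and Q = 396.
ΔQ = 396 - 406 = -10.

ΔQ = -10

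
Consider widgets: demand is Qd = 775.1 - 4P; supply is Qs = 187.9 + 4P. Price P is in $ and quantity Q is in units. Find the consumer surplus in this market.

Consumer surplus = 28980.28125

Equating demand and supply, 775.1 - 4P = 187.9 + 4P gives 8P = 587.2, so P* = 73.4.
Then Q* = 775.1 - 4(73.4) = 481.5.
Demand choke price (Qd = 0): P = 775.1/4 = 193.775. Consumer surplus = ½ × (193.775 - 73.4) × 481.5 = 28980.28125.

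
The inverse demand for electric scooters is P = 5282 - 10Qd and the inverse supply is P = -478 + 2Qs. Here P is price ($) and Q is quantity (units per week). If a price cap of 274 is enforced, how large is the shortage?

Shortage = 124.8

Rewriting in direct form: Qd = 528.2 - 0.1P and Qs = 239 + 0.5P.
At P = 274: Qd = 500.8 and Qs = 376.
Shortage = Qd - Qs = 500.8 - 376 = 124.8.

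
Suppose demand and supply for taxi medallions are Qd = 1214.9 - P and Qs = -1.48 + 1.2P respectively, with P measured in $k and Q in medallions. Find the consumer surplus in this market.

Consumer surplus = 219122

At equilibrium Qd = Qs, so 1214.9 - P = -1.48 + 1.2P; collecting terms, 1216.38 = 2.2P and P* = 552.9.
Then Q* = 1214.9 - 552.9 = 662.
Demand choke price (Qd = 0): P = 1214.9. Consumer surplus = ½ × (1214.9 - 552.9) × 662 = 219122.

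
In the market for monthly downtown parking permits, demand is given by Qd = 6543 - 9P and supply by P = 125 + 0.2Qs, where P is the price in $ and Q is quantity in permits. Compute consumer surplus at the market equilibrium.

Consumer surplus = 208012.5

Inverting to quantity form: Qs = -625 + 5P.
At equilibrium Qd = Qs, so 6543 - 9P = -625 + 5P; collecting terms, 7168 = 14P and P* = 512.
Then Q* = 6543 - 9(512) = 1935.
Demand choke price (Qd = 0): P = 6543/9 = 727. Consumer surplus = ½ × (727 - 512) × 1935 = 208012.5.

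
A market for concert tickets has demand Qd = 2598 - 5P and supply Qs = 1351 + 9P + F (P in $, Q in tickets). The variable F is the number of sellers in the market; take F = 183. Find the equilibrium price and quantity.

P* = 76, Q* = 2218

With F = 183, supply is Qs = 1534 + 9P.
Equating demand and supply, 2598 - 5P = 1534 + 9P gives 14P = 1064, so P* = 76.
From the demand curve, Q* = 2598 - 5(76) = 2218.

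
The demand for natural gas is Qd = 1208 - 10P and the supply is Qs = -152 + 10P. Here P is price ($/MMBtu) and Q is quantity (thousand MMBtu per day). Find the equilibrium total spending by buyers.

Total spending by buyers = 35904

Equating demand and supply, 1208 - 10P = -152 + 10P gives 20P = 1360, so P* = 68.
From the demand curve, Q* = 1208 - 10(68) = 528.
Total spending by buyers = P* × Q* = 68 × 528 = 35904.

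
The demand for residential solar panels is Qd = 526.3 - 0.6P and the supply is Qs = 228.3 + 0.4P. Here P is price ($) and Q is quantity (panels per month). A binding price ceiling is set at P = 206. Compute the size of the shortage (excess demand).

Evaluating both curves at the ceiling price 206 gives Qd = 402.7, Qs = 310.7.
Shortage = Qd - Qs = 402.7 - 310.7 = 92.

Shortage = 92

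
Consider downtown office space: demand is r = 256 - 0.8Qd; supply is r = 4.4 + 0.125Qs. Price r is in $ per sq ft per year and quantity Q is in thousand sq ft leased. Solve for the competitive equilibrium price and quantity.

r* = 38.4, Q* = 272

Rewriting in direct form: Qd = 320 - 1.25r and Qs = -35.2 + 8r.
Equating demand and supply, 320 - 1.25r = -35.2 + 8r gives 9.25r = 355.2, so r* = 38.4.
Then Q* = 320 - 1.25(38.4) = 272.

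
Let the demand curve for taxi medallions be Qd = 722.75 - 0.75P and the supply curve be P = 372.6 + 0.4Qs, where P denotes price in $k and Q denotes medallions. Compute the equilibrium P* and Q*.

P* = 509, Q* = 341

In direct form, Qs = -931.5 + 2.5P.
Set Qd = Qs: 722.75 - 0.75P = -931.5 + 2.5P, so 1654.25 = 3.25P and P* = 509.
Plugging P* into demand: Q* = 722.75 - 0.75(509) = 341.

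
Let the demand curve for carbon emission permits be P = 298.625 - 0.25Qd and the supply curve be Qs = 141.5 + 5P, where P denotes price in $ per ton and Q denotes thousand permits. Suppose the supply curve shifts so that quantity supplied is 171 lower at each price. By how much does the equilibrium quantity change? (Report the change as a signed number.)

Solving each curve for Q: Qd = 1194.5 - 4P.
The market clears where 1194.5 - 4P = 141.5 + 5P. Rearranging, 9P = 1053, hence P* = 117.
Then Q* = 1194.5 - 4(117) = 726.5.
After the shift, supply is Qs = -29.5 + 5P.
New equilibrium: 1224 = 9P, so P = 136 and Q = 650.5.
ΔQ = 650.5 - 726.5 = -76.

ΔQ = -76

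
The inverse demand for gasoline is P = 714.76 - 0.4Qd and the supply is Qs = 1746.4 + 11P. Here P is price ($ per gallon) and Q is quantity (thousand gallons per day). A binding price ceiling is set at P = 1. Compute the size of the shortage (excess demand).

In direct form, Qd = 1786.9 - 2.5P.
With P fixed at 1, quantity demanded is 1784.4 and quantity supplied is 1757.4.
Shortage = Qd - Qs = 1784.4 - 1757.4 = 27.

Shortage = 27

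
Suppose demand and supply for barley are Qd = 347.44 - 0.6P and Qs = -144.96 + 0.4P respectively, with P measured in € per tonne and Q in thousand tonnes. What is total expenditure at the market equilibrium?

Total expenditure = 25604.8

At equilibrium Qd = Qs, so 347.44 - 0.6P = -144.96 + 0.4P; collecting terms, 492.4 = P and P* = 492.4.
Then Q* = 347.44 - 0.6(492.4) = 52.
Total expenditure = P* × Q* = 492.4 × 52 = 25604.8.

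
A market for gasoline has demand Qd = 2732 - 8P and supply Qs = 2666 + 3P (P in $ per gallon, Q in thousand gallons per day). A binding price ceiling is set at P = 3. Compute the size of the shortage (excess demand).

At P = 3: Qd = 2708 and Qs = 2675.
Shortage = Qd - Qs = 2708 - 2675 = 33.

Shortage = 33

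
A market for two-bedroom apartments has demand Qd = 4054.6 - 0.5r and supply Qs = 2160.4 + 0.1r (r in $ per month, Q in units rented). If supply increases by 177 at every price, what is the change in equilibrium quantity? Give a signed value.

ΔQ = 147.5

Equating demand and supply, 4054.6 - 0.5r = 2160.4 + 0.1r gives 0.6r = 1894.2, so r* = 3157.
Substitute back: Q* = 4054.6 - 0.5(3157) = 2476.1.
After the shift, supply is Qs = 2337.4 + 0.1r.
New equilibrium: 1717.2 = 0.6r, so r = 2862 and Q = 2623.6.
ΔQ = 2623.6 - 2476.1 = 147.5.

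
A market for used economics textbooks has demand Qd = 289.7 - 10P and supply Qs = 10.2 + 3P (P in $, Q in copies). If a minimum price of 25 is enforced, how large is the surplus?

With P fixed at 25, quantity demanded is 39.7 and quantity supplied is 85.2.
Surplus = Qs - Qd = 85.2 - 39.7 = 45.5.

Surplus = 45.5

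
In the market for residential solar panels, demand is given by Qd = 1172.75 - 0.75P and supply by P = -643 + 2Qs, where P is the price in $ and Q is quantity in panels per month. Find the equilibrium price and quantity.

Inverting to quantity form: Qs = 321.5 + 0.5P.
At equilibrium Qd = Qs, so 1172.75 - 0.75P = 321.5 + 0.5P; collecting terms, 851.25 = 1.25P and P* = 681.
Substitute back: Q* = 1172.75 - 0.75(681) = 662.

P* = 681, Q* = 662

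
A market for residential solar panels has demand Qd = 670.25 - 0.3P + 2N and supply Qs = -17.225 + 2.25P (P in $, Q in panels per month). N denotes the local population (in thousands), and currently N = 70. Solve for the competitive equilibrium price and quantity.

With N = 70, demand is Qd = 810.25 - 0.3P.
Equating demand and supply, 810.25 - 0.3P = -17.225 + 2.25P gives 2.55P = 827.475, so P* = 324.5.
Substitute back: Q* = 810.25 - 0.3(324.5) = 712.9.

P* = 324.5, Q* = 712.9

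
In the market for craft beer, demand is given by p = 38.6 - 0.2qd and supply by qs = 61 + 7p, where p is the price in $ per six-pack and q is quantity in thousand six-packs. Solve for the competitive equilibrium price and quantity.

p* = 11, q* = 138

Rewriting in direct form: qd = 193 - 5p.
At equilibrium qd = qs, so 193 - 5p = 61 + 7p; collecting terms, 132 = 12p and p* = 11.
Then q* = 193 - 5(11) = 138.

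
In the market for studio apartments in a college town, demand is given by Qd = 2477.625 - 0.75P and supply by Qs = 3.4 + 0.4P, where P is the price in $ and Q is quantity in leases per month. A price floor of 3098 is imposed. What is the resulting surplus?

Surplus = 1088.475

Evaluating both curves at the floor price 3098 gives Qd = 154.125, Qs = 1242.6.
Surplus = Qs - Qd = 1242.6 - 154.125 = 1088.475.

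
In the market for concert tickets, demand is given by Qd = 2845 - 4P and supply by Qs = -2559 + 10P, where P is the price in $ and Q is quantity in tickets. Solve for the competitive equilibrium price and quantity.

P* = 386, Q* = 1301

Equating demand and supply, 2845 - 4P = -2559 + 10P gives 14P = 5404, so P* = 386.
Then Q* = 2845 - 4(386) = 1301.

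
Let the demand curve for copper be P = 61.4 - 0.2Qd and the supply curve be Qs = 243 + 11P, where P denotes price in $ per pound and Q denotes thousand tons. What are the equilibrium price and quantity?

Inverting to quantity form: Qd = 307 - 5P.
Set Qd = Qs: 307 - 5P = 243 + 11P, so 64 = 16P and P* = 4.
From the demand curve, Q* = 307 - 5(4) = 287.

P* = 4, Q* = 287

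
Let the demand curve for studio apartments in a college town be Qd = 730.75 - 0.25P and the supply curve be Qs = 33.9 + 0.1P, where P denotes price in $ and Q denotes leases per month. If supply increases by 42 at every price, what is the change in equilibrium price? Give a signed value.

ΔP = -120

The market clears where 730.75 - 0.25P = 33.9 + 0.1P. Rearranging, 0.35P = 696.85, hence P* = 1991.
Substitute back: Q* = 730.75 - 0.25(1991) = 233.
After the shift, supply is Qs = 75.9 + 0.1P.
Re-solving, 0.35P = 654.85 gives P = 1871 and Q = 263.
ΔP = 1871 - 1991 = -120.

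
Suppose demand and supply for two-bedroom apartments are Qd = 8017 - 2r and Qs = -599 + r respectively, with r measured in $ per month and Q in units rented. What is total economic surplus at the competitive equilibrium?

Total surplus = 3874896.75

Set Qd = Qs: 8017 - 2r = -599 + r, so 8616 = 3r and r* = 2872.
Plugging r* into demand: Q* = 8017 - 2(2872) = 2273.
Demand choke price = 4008.5; supply choke price = 599. CS = ½(4008.5 - 2872)(2273) = 1291632.25; PS = ½(2872 - 599)(2273) = 2583264.5. Total surplus = 3874896.75.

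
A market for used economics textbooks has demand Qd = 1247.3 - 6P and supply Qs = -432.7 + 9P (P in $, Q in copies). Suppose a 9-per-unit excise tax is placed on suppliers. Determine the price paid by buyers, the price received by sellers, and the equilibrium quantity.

The tax drives a wedge P_b - P_s = 9. Substituting P_s = P_b - 9 into supply: Qs = -513.7 + 9P_b.
Set Qd = Qs: 1247.3 - 6P_b = -513.7 + 9P_b, so 1761 = 15P_b and P_b = 117.4.
So P_s = 108.4 and the quantity traded is Q = 1247.3 - 6(117.4) = 542.9.

P_b = 117.4, P_s = 108.4, Q = 542.9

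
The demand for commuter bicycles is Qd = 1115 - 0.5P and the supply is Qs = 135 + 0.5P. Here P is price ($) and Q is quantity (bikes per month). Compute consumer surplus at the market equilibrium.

The market clears where 1115 - 0.5P = 135 + 0.5P. Rearranging, P = 980, hence P* = 980.
From the demand curve, Q* = 1115 - 0.5(980) = 625.
Demand choke price (Qd = 0): P = 1115/0.5 = 2230. Consumer surplus = ½ × (2230 - 980) × 625 = 390625.

Consumer surplus = 390625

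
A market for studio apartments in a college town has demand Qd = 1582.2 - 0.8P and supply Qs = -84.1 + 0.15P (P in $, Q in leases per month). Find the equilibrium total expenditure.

Total expenditure = 313966

The market clears where 1582.2 - 0.8P = -84.1 + 0.15P. Rearranging, 0.95P = 1666.3, hence P* = 1754.
From the demand curve, Q* = 1582.2 - 0.8(1754) = 179.
Total expenditure = P* × Q* = 1754 × 179 = 313966.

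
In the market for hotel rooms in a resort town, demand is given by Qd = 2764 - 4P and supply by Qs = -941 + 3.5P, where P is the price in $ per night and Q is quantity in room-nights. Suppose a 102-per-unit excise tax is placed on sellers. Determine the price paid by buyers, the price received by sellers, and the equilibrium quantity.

Sellers keep P_s = P_b - 102 per unit, so supply in terms of the buyer price is Qs = -1298 + 3.5P_b.
Equate demand and the shifted supply: 2764 - 4P_b = -1298 + 3.5P_b, giving 7.5P_b = 4062, so P_b = 541.6.
Then P_s = 541.6 - 102 = 439.6 and Q = 2764 - 4(541.6) = 597.6.

P_b = 541.6, P_s = 439.6, Q = 597.6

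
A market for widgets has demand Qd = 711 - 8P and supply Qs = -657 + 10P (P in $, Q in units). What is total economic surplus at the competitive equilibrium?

The market clears where 711 - 8P = -657 + 10P. Rearranging, 18P = 1368, hence P* = 76.
Plugging P* into demand: Q* = 711 - 8(76) = 103.
Demand choke price = 88.875; supply choke price = 65.7. CS = ½(88.875 - 76)(103) = 663.0625; PS = ½(76 - 65.7)(103) = 530.45. Total surplus = 1193.5125.

Total surplus = 1193.5125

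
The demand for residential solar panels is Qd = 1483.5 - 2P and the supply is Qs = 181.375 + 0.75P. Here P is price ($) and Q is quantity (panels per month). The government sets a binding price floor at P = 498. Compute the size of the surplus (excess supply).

With P fixed at 498, quantity demanded is 487.5 and quantity supplied is 554.875.
Surplus = Qs - Qd = 554.875 - 487.5 = 67.375.

Surplus = 67.375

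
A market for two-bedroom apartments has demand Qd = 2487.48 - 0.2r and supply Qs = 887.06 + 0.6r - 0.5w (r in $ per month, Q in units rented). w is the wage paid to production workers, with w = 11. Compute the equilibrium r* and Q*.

r* = 2007.4, Q* = 2086

With w = 11, supply is Qs = 881.56 + 0.6r.
Equating demand and supply, 2487.48 - 0.2r = 881.56 + 0.6r gives 0.8r = 1605.92, so r* = 2007.4.
Plugging r* into demand: Q* = 2487.48 - 0.2(2007.4) = 2086.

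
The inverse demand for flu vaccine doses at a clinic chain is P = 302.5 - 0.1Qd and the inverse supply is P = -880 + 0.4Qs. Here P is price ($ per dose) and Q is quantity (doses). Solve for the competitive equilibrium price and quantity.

Rewriting in direct form: Qd = 3025 - 10P and Qs = 2200 + 2.5P.
The market clears where 3025 - 10P = 2200 + 2.5P. Rearranging, 12.5P = 825, hence P* = 66.
Then Q* = 3025 - 10(66) = 2365.

P* = 66, Q* = 2365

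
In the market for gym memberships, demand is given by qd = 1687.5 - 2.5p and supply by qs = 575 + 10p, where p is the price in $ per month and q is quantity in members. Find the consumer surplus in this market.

Consumer surplus = 429245

The market clears where 1687.5 - 2.5p = 575 + 10p. Rearranging, 12.5p = 1112.5, hence p* = 89.
Then q* = 1687.5 - 2.5(89) = 1465.
Demand choke price (qd = 0): p = 1687.5/2.5 = 675. Consumer surplus = ½ × (675 - 89) × 1465 = 429245.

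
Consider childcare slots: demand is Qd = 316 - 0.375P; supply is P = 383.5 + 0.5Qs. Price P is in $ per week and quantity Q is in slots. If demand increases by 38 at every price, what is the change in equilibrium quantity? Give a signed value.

Rewriting in direct form: Qs = -767 + 2P.
At equilibrium Qd = Qs, so 316 - 0.375P = -767 + 2P; collecting terms, 1083 = 2.375P and P* = 456.
From the demand curve, Q* = 316 - 0.375(456) = 145.
After the shift, demand is Qd = 354 - 0.375P.
The new intersection has 1121 = 2.375P, i.e. P = 472, Q = 177.
ΔQ = 177 - 145 = 32.

ΔQ = 32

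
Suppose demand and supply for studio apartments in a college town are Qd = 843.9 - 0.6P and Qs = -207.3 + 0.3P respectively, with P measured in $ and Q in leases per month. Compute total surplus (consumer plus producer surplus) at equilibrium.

At equilibrium Qd = Qs, so 843.9 - 0.6P = -207.3 + 0.3P; collecting terms, 1051.2 = 0.9P and P* = 1168.
Then Q* = 843.9 - 0.6(1168) = 143.1.
Demand choke price = 1406.5; supply choke price = 691. CS = ½(1406.5 - 1168)(143.1) = 17064.675; PS = ½(1168 - 691)(143.1) = 34129.35. Total surplus = 51194.025.

Total surplus = 51194.025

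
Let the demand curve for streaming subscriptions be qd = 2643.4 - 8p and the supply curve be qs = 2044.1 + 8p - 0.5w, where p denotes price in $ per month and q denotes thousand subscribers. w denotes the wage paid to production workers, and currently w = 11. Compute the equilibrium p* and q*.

p* = 37.8, q* = 2341

With w = 11, supply is qs = 2038.6 + 8p.
Set qd = qs: 2643.4 - 8p = 2038.6 + 8p, so 604.8 = 16p and p* = 37.8.
Plugging p* into demand: q* = 2643.4 - 8(37.8) = 2341.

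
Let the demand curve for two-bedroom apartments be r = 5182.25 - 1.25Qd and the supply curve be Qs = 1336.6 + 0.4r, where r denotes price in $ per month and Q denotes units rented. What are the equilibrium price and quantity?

r* = 2341, Q* = 2273

Inverting to quantity form: Qd = 4145.8 - 0.8r.
At equilibrium Qd = Qs, so 4145.8 - 0.8r = 1336.6 + 0.4r; collecting terms, 2809.2 = 1.2r and r* = 2341.
Plugging r* into demand: Q* = 4145.8 - 0.8(2341) = 2273.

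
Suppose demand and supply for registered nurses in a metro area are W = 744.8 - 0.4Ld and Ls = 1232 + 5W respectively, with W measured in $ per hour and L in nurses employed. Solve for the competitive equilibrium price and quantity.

W* = 84, L* = 1652

Solving each curve for L: Ld = 1862 - 2.5W.
The market clears where 1862 - 2.5W = 1232 + 5W. Rearranging, 7.5W = 630, hence W* = 84.
Then L* = 1862 - 2.5(84) = 1652.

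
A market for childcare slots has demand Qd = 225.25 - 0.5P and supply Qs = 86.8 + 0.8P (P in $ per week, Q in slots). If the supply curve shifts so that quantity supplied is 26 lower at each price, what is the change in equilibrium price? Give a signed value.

ΔP = 20

Equating demand and supply, 225.25 - 0.5P = 86.8 + 0.8P gives 1.3P = 138.45, so P* = 106.5.
Plugging P* into demand: Q* = 225.25 - 0.5(106.5) = 172.
After the shift, supply is Qs = 60.8 + 0.8P.
New equilibrium: 164.45 = 1.3P, so P = 126.5 and Q = 162.
ΔP = 126.5 - 106.5 = 20.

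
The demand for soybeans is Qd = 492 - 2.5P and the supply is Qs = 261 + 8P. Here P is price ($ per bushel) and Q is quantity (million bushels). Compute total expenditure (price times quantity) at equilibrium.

Total expenditure = 9614

The market clears where 492 - 2.5P = 261 + 8P. Rearranging, 10.5P = 231, hence P* = 22.
From the demand curve, Q* = 492 - 2.5(22) = 437.
Total expenditure = P* × Q* = 22 × 437 = 9614.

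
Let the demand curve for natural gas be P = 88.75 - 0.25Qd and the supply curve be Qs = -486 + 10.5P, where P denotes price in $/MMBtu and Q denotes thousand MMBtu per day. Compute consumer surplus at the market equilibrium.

Consumer surplus = 1891.125

In direct form, Qd = 355 - 4P.
Set Qd = Qs: 355 - 4P = -486 + 10.5P, so 841 = 14.5P and P* = 58.
Plugging P* into demand: Q* = 355 - 4(58) = 123.
Demand choke price (Qd = 0): P = 355/4 = 88.75. Consumer surplus = ½ × (88.75 - 58) × 123 = 1891.125.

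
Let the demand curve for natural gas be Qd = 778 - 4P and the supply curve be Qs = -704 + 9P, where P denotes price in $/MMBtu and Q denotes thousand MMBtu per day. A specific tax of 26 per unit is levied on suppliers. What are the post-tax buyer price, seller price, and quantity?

With a tax of 26 on suppliers, they supply based on the net price P_s = P_b - 26, so Qs = -938 + 9P_b.
Market clearing requires 778 - 4P_b = -938 + 9P_b; hence 1716 = 13P_b and P_b = 132.
Then P_s = 132 - 26 = 106 and Q = 778 - 4(132) = 250.

P_b = 132, P_s = 106, Q = 250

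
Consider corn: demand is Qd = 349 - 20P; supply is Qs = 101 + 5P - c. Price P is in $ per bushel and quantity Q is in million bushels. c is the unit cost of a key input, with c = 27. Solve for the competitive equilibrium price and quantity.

P* = 11, Q* = 129

With c = 27, supply is Qs = 74 + 5P.
At equilibrium Qd = Qs, so 349 - 20P = 74 + 5P; collecting terms, 275 = 25P and P* = 11.
From the demand curve, Q* = 349 - 20(11) = 129.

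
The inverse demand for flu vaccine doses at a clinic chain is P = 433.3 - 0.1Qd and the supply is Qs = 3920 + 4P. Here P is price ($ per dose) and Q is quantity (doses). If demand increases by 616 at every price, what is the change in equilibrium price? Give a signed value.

Rewriting in direct form: Qd = 4333 - 10P.
The market clears where 4333 - 10P = 3920 + 4P. Rearranging, 14P = 413, hence P* = 29.5.
Plugging P* into demand: Q* = 4333 - 10(29.5) = 4038.
After the shift, demand is Qd = 4949 - 10P.
Re-solving, 14P = 1029 gives P = 73.5 and Q = 4214.
ΔP = 73.5 - 29.5 = 44.

ΔP = 44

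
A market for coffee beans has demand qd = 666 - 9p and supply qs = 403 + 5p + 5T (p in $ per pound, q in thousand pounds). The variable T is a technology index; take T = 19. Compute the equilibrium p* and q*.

p* = 12, q* = 558

With T = 19, supply is qs = 498 + 5p.
Set qd = qs: 666 - 9p = 498 + 5p, so 168 = 14p and p* = 12.
Substitute back: q* = 666 - 9(12) = 558.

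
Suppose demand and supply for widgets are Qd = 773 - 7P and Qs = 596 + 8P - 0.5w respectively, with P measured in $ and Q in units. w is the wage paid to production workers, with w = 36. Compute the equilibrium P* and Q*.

P* = 13, Q* = 682

With w = 36, supply is Qs = 578 + 8P.
Equating demand and supply, 773 - 7P = 578 + 8P gives 15P = 195, so P* = 13.
Plugging P* into demand: Q* = 773 - 7(13) = 682.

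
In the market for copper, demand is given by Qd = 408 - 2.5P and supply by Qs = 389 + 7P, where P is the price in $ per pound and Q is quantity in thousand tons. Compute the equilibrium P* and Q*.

Set Qd = Qs: 408 - 2.5P = 389 + 7P, so 19 = 9.5P and P* = 2.
Plugging P* into demand: Q* = 408 - 2.5(2) = 403.

P* = 2, Q* = 403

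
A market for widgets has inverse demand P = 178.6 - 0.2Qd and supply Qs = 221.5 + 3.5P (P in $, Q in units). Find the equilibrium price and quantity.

Solving each curve for Q: Qd = 893 - 5P.
Set Qd = Qs: 893 - 5P = 221.5 + 3.5P, so 671.5 = 8.5P and P* = 79.
From the demand curve, Q* = 893 - 5(79) = 498.

P* = 79, Q* = 498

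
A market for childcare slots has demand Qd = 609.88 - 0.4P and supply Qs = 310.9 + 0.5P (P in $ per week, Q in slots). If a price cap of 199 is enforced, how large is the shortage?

Evaluating both curves at the ceiling price 199 gives Qd = 530.28, Qs = 410.4.
Shortage = Qd - Qs = 530.28 - 410.4 = 119.88.

Shortage = 119.88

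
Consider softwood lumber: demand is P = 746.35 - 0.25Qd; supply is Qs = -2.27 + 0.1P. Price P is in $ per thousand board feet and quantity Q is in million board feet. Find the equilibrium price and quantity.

P* = 728.7, Q* = 70.6

In direct form, Qd = 2985.4 - 4P.
The market clears where 2985.4 - 4P = -2.27 + 0.1P. Rearranging, 4.1P = 2987.67, hence P* = 728.7.
From the demand curve, Q* = 2985.4 - 4(728.7) = 70.6.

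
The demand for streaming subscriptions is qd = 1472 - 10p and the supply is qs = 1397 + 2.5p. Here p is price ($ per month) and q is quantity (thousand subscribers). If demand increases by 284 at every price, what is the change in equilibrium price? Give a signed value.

The market clears where 1472 - 10p = 1397 + 2.5p. Rearranging, 12.5p = 75, hence p* = 6.
From the demand curve, q* = 1472 - 10(6) = 1412.
After the shift, demand is qd = 1756 - 10p.
Re-solving, 12.5p = 359 gives p = 28.72 and q = 1468.8.
Δp = 28.72 - 6 = 22.72.

Δp = 22.72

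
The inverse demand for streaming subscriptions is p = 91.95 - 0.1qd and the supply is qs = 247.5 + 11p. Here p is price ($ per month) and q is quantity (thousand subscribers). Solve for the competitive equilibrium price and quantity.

Inverting to quantity form: qd = 919.5 - 10p.
Equating demand and supply, 919.5 - 10p = 247.5 + 11p gives 21p = 672, so p* = 32.
Then q* = 919.5 - 10(32) = 599.5.

p* = 32, q* = 599.5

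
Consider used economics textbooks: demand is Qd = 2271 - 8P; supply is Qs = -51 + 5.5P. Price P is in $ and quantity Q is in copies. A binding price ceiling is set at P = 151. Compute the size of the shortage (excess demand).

With P fixed at 151, quantity demanded is 1063 and quantity supplied is 779.5.
Shortage = Qd - Qs = 1063 - 779.5 = 283.5.

Shortage = 283.5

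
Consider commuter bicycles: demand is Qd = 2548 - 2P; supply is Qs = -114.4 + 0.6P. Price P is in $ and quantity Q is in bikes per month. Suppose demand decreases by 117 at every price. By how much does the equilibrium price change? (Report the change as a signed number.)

ΔP = -45

At equilibrium Qd = Qs, so 2548 - 2P = -114.4 + 0.6P; collecting terms, 2662.4 = 2.6P and P* = 1024.
Substitute back: Q* = 2548 - 2(1024) = 500.
After the shift, demand is Qd = 2431 - 2P.
New equilibrium: 2545.4 = 2.6P, so P = 979 and Q = 473.
ΔP = 979 - 1024 = -45.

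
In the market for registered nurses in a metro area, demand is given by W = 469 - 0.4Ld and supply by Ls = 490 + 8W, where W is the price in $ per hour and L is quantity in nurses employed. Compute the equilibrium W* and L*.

W* = 65, L* = 1010

Rewriting in direct form: Ld = 1172.5 - 2.5W.
At equilibrium Ld = Ls, so 1172.5 - 2.5W = 490 + 8W; collecting terms, 682.5 = 10.5W and W* = 65.
Substitute back: L* = 1172.5 - 2.5(65) = 1010.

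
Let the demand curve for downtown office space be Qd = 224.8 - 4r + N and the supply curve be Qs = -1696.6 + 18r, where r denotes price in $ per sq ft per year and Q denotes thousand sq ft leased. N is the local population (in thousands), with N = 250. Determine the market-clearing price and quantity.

r* = 98.7, Q* = 80

With N = 250, demand is Qd = 474.8 - 4r.
The market clears where 474.8 - 4r = -1696.6 + 18r. Rearranging, 22r = 2171.4, hence r* = 98.7.
Then Q* = 474.8 - 4(98.7) = 80.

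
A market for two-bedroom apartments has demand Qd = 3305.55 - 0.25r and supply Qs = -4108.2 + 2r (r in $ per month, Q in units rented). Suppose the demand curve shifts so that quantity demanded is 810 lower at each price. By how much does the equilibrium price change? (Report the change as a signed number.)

Δr = -360

Set Qd = Qs: 3305.55 - 0.25r = -4108.2 + 2r, so 7413.75 = 2.25r and r* = 3295.
Then Q* = 3305.55 - 0.25(3295) = 2481.8.
After the shift, demand is Qd = 2495.55 - 0.25r.
The new intersection has 6603.75 = 2.25r, i.e. r = 2935, Q = 1761.8.
Δr = 2935 - 3295 = -360.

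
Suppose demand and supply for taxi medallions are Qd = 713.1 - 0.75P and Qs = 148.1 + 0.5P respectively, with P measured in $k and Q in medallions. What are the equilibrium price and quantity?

P* = 452, Q* = 374.1

At equilibrium Qd = Qs, so 713.1 - 0.75P = 148.1 + 0.5P; collecting terms, 565 = 1.25P and P* = 452.
From the demand curve, Q* = 713.1 - 0.75(452) = 374.1.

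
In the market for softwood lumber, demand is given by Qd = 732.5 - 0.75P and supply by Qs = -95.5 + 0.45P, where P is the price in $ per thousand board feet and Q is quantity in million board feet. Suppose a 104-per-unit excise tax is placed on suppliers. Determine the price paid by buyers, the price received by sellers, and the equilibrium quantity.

P_b = 729, P_s = 625, Q = 185.75

Suppliers keep P_s = P_b - 104 per unit, so supply in terms of the buyer price is Qs = -142.3 + 0.45P_b.
Set Qd = Qs: 732.5 - 0.75P_b = -142.3 + 0.45P_b, so 874.8 = 1.2P_b and P_b = 729.
Then P_s = 729 - 104 = 625 and Q = 732.5 - 0.75(729) = 185.75.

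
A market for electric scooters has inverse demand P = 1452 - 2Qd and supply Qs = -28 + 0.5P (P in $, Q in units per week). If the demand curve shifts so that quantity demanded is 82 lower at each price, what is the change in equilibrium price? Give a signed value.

Rewriting in direct form: Qd = 726 - 0.5P.
Equating demand and supply, 726 - 0.5P = -28 + 0.5P gives P = 754, so P* = 754.
From the demand curve, Q* = 726 - 0.5(754) = 349.
After the shift, demand is Qd = 644 - 0.5P.
The new intersection has 672 = P, i.e. P = 672, Q = 308.
ΔP = 672 - 754 = -82.

ΔP = -82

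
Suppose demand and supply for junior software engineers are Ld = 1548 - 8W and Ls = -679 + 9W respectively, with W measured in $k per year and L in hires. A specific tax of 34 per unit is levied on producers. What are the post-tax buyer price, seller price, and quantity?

W_b = 149, W_s = 115, L = 356

Producers keep W_s = W_b - 34 per unit, so supply in terms of the buyer price is Ls = -985 + 9W_b.
Set Ld = Ls: 1548 - 8W_b = -985 + 9W_b, so 2533 = 17W_b and W_b = 149.
So W_s = 115 and the quantity traded is L = 1548 - 8(149) = 356.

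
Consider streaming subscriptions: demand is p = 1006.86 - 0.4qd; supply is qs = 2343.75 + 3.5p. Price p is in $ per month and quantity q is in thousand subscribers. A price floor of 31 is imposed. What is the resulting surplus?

Surplus = 12.6

Rewriting in direct form: qd = 2517.15 - 2.5p.
Evaluating both curves at the floor price 31 gives qd = 2439.65, qs = 2452.25.
Surplus = qs - qd = 2452.25 - 2439.65 = 12.6.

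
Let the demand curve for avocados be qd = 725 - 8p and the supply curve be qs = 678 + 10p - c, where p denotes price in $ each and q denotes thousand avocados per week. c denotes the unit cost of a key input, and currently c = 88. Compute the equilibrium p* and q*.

p* = 7.5, q* = 665

With c = 88, supply is qs = 590 + 10p.
At equilibrium qd = qs, so 725 - 8p = 590 + 10p; collecting terms, 135 = 18p and p* = 7.5.
From the demand curve, q* = 725 - 8(7.5) = 665.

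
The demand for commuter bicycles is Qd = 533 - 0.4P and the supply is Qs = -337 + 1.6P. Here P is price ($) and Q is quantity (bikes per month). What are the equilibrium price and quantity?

P* = 435, Q* = 359

The market clears where 533 - 0.4P = -337 + 1.6P. Rearranging, 2P = 870, hence P* = 435.
Then Q* = 533 - 0.4(435) = 359.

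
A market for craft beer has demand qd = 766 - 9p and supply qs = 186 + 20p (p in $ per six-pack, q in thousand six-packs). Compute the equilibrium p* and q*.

At equilibrium qd = qs, so 766 - 9p = 186 + 20p; collecting terms, 580 = 29p and p* = 20.
From the demand curve, q* = 766 - 9(20) = 586.

p* = 20, q* = 586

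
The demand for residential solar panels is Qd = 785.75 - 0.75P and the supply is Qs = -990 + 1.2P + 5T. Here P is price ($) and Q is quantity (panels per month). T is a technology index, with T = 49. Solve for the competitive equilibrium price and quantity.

P* = 785, Q* = 197

With T = 49, supply is Qs = -745 + 1.2P.
Set Qd = Qs: 785.75 - 0.75P = -745 + 1.2P, so 1530.75 = 1.95P and P* = 785.
Substitute back: Q* = 785.75 - 0.75(785) = 197.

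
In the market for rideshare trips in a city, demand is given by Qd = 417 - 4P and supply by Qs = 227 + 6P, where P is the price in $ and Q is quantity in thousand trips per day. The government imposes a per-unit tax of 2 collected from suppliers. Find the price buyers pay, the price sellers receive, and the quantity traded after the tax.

P_b = 20.2, P_s = 18.2, Q = 336.2

With a tax of 2 on suppliers, they supply based on the net price P_s = P_b - 2, so Qs = 215 + 6P_b.
Set Qd = Qs: 417 - 4P_b = 215 + 6P_b, so 202 = 10P_b and P_b = 20.2.
Then P_s = 20.2 - 2 = 18.2 and Q = 417 - 4(20.2) = 336.2.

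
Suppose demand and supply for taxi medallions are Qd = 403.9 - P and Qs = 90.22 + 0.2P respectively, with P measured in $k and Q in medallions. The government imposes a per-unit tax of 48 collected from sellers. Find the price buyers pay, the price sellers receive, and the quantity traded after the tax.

P_b = 269.4, P_s = 221.4, Q = 134.5

Sellers keep P_s = P_b - 48 per unit, so supply in terms of the buyer price is Qs = 80.62 + 0.2P_b.
Market clearing requires 403.9 - P_b = 80.62 + 0.2P_b; hence 323.28 = 1.2P_b and P_b = 269.4.
Then P_s = 269.4 - 48 = 221.4 and Q = 403.9 - 269.4 = 134.5.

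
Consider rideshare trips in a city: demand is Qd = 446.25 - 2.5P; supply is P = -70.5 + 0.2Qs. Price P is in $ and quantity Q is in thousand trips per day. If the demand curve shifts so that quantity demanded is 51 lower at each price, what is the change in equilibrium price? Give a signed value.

Rewriting in direct form: Qs = 352.5 + 5P.
The market clears where 446.25 - 2.5P = 352.5 + 5P. Rearranging, 7.5P = 93.75, hence P* = 12.5.
Substitute back: Q* = 446.25 - 2.5(12.5) = 415.
After the shift, demand is Qd = 395.25 - 2.5P.
The new intersection has 42.75 = 7.5P, i.e. P = 5.7, Q = 381.
ΔP = 5.7 - 12.5 = -6.8.

ΔP = -6.8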